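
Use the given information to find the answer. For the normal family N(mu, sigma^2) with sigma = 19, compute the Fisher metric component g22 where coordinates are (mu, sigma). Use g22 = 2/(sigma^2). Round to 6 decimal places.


For the 2-parameter normal family, the Fisher metric has:
  g11 = 1/sigma^2, g22 = 2/sigma^2.
sigma = 19, sigma^2 = 361.
g22 = 0.005540

0.005540


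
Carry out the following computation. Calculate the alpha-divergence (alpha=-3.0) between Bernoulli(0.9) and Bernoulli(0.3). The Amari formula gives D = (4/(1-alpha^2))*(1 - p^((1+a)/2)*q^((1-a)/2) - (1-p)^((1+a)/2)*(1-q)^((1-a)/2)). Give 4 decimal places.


Amari alpha-divergence:
D = (4/(1-alpha^2))*(1 - p^((1+a)/2)*q^((1-a)/2) - (1-p)^((1+a)/2)*(1-q)^((1-a)/2)).
alpha = -3.0, p = 0.9, q = 0.3.
e1 = (1+alpha)/2 = -1.0, e2 = (1-alpha)/2 = 2.0.
t1 = p^e1 * q^e2 = 0.9^-1.0 * 0.3^2.0 = 0.1.
t2 = (1-p)^e1 * (1-q)^e2 = 0.1^-1.0 * 0.7^2.0 = 4.9.
4/(1-alpha^2) = -0.5.
D = -0.5*(1 - 0.1 - 4.9) = 2.0000

2.0000


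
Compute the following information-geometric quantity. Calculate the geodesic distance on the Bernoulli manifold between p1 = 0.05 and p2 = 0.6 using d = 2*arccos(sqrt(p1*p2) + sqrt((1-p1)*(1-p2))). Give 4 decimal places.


Geodesic distance on Bernoulli manifold:
d(p1,p2) = 2*arccos(sqrt(p1*p2) + sqrt((1-p1)*(1-p2))).
sqrt(p1*p2) = sqrt(0.05*0.6) = 0.173205.
sqrt((1-p1)*(1-p2)) = sqrt(0.95*0.4) = 0.616441.
arg = 0.173205 + 0.616441 = 0.789646.
d = 2*arccos(0.789646) = 1.3211

1.3211


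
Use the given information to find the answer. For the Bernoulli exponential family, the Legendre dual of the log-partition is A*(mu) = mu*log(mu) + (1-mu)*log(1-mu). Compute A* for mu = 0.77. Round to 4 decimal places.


Legendre transform for Bernoulli:
A*(mu) = mu*log(mu) + (1-mu)*log(1-mu).
mu = 0.77, 1-mu = 0.23.
mu*log(mu) = 0.77*log(0.77) = -0.201251.
(1-mu)*log(1-mu) = 0.23*log(0.23) = -0.338025.
A* = -0.201251 + -0.338025 = -0.5393

-0.5393


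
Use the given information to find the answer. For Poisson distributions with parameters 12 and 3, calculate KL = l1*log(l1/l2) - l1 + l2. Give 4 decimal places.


KL divergence for Poisson:
KL = l1*log(l1/l2) - l1 + l2.
l1 = 12, l2 = 3.
log(12/3) = 1.386294.
l1*log(l1/l2) = 12 * 1.386294 = 16.635532.
KL = 16.635532 - 12 + 3 = 7.6355

7.6355


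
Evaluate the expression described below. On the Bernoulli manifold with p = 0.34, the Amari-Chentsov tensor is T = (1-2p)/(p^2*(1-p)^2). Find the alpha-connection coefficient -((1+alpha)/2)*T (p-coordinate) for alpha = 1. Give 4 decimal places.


Skewness (Amari-Chentsov) tensor: T = (1-2p)/(p^2*(1-p)^2).
p = 0.34, 1-2p = 0.32, p^2 = 0.1156, (1-p)^2 = 0.4356.
T = 0.32/(0.1156 * 0.4356) = 6.354835.
In the p-coordinate, Gamma^(alpha) = Gamma^(0) - (alpha/2)*T with Gamma^(0) = (1/2)*g'(p) = -T/2,
so Gamma^(alpha) = -((1+alpha)/2)*T.
alpha = 1, -(1+alpha)/2 = -1.0.
Gamma = -1.0 * 6.354835 = -6.3548

-6.3548


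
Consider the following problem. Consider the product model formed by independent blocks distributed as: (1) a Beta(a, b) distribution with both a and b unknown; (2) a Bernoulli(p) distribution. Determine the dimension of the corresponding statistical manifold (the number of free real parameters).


The dimension of a statistical manifold equals the number of free
(independent) real parameters of the model. For a product of independent
blocks the parameter counts add.
- Beta (a, b): 2.
- Bernoulli (p): 1.
Total = 2 + 1 = 3.
Dimension = 3

3


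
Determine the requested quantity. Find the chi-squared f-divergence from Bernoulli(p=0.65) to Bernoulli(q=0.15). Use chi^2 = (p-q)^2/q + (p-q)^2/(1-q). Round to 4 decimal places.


Chi-squared divergence between Bernoulli distributions:
chi^2 = (p-q)^2/q + (p-q)^2/(1-q).
p = 0.65, q = 0.15, p-q = 0.5.
(p-q)^2 = 0.25.
term1 = 0.25/0.15 = 1.666667.
term2 = 0.25/0.85 = 0.294118.
chi^2 = 1.666667 + 0.294118 = 1.9608

1.9608


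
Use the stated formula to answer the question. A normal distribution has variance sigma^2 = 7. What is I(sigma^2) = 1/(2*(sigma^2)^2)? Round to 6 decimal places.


Fisher information for variance: I(sigma^2) = 1/(2*sigma^4).
sigma^2 = 7, so sigma^4 = 49.
I = 1/(2*49) = 1/98 = 0.010204

0.010204


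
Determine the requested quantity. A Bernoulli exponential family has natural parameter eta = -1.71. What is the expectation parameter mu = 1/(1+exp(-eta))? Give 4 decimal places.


Dual coordinate (expectation parameter) for Bernoulli:
mu = 1/(1+exp(-eta)).
eta = -1.71.
exp(-eta) = exp(1.71) = 5.528961.
mu = 1/(1+5.528961) = 0.1532

0.1532


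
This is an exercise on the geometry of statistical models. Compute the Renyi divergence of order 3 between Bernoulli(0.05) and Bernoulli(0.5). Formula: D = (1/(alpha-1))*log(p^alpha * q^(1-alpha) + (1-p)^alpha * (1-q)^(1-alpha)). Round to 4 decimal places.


Renyi divergence of order alpha between Bernoulli distributions:
D = (1/(alpha-1))*log(p^alpha * q^(1-alpha) + (1-p)^alpha * (1-q)^(1-alpha)).
alpha = 3, p = 0.05, q = 0.5.
p^alpha * q^(1-alpha) = 0.05^3 * 0.5^-2 = 0.0005.
(1-p)^alpha * (1-q)^(1-alpha) = 0.95^3 * 0.5^-2 = 3.4295.
sum = 0.0005 + 3.4295 = 3.43.
D = (1/2)*log(3.43) = 0.6163

0.6163


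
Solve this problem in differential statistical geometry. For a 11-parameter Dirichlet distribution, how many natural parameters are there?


Exponential family dimension calculation:
Dirichlet with 11 components has 11 natural parameters.

11


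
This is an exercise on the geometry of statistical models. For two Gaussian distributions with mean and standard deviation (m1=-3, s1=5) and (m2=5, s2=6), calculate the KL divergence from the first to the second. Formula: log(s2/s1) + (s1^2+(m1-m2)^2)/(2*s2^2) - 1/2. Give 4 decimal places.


KL divergence between normal distributions:
KL = log(s2/s1) + (s1^2 + (m1-m2)^2)/(2*s2^2) - 1/2.
log(6/5) = 0.182322.
(5^2 + (-3-5)^2)/(2*6^2) = (25 + 64)/72 = 1.236111.
KL = 0.182322 + 1.236111 - 0.5 = 0.9184

0.9184


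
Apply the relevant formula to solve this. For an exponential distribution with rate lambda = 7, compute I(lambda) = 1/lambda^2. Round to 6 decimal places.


Fisher information for exponential: I(lambda) = 1/lambda^2.
lambda = 7, lambda^2 = 49.
I = 1/49 = 0.020408

0.020408


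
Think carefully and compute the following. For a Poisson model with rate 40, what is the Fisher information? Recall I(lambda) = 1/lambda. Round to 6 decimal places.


Fisher information for Poisson: I(lambda) = 1/lambda.
lambda = 40.
I(lambda) = 1/40 = 0.025000

0.025000


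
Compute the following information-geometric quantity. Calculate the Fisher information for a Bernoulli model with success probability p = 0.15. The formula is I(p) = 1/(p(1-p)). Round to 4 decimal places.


For Bernoulli(p), Fisher information is I(p) = 1/(p*(1-p)).
p = 0.15, 1-p = 0.85.
p*(1-p) = 0.1275.
I(p) = 1/0.1275 = 7.8431

7.8431


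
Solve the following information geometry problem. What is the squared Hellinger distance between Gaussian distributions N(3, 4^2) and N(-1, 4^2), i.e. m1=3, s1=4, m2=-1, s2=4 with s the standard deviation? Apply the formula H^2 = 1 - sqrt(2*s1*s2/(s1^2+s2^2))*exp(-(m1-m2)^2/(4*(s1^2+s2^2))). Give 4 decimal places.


Squared Hellinger distance for Gaussians:
H^2 = 1 - sqrt(2*s1*s2/(s1^2+s2^2)) * exp(-(m1-m2)^2/(4*(s1^2+s2^2))).
s1^2 = 16, s2^2 = 16, s1^2+s2^2 = 32.
sqrt(2*4*4/(32)) = 1.0.
(m1-m2)^2 = (4)^2 = 16.
exp(-16/(4*32)) = exp(-0.125) = 0.882497.
H^2 = 1 - 1.0*0.882497 = 0.1175

0.1175


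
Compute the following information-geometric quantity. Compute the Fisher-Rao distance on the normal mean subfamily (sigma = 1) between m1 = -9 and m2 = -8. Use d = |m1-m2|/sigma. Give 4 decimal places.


On the fixed-variance normal subfamily, geodesic distance = |m1-m2|/sigma.
|-9 - -8| = 1.
sigma = 1.
d = 1/1 = 1.0000

1.0000


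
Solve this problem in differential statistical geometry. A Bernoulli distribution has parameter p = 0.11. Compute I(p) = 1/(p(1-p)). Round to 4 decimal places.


For Bernoulli(p), Fisher information is I(p) = 1/(p*(1-p)).
p = 0.11, 1-p = 0.89.
p*(1-p) = 0.0979.
I(p) = 1/0.0979 = 10.2145

10.2145


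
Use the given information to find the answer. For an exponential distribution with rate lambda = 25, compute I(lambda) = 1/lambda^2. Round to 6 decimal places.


Fisher information for exponential: I(lambda) = 1/lambda^2.
lambda = 25, lambda^2 = 625.
I = 1/625 = 0.001600

0.001600


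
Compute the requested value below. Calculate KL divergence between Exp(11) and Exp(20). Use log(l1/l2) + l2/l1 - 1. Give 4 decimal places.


KL divergence for exponential family:
KL = log(l1/l2) + l2/l1 - 1.
log(11/20) = -0.597837.
20/11 = 1.818182.
KL = -0.597837 + 1.818182 - 1 = 0.2203

0.2203


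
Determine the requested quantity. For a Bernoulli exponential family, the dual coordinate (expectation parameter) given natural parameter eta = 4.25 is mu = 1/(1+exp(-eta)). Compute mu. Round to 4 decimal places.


Dual coordinate (expectation parameter) for Bernoulli:
mu = 1/(1+exp(-eta)).
eta = 4.25.
exp(-eta) = exp(-4.25) = 0.014264.
mu = 1/(1+0.014264) = 0.9859

0.9859


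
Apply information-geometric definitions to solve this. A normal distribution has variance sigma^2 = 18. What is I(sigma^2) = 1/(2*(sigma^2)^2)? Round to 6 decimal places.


Fisher information for variance: I(sigma^2) = 1/(2*sigma^4).
sigma^2 = 18, so sigma^4 = 324.
I = 1/(2*324) = 1/648 = 0.001543

0.001543


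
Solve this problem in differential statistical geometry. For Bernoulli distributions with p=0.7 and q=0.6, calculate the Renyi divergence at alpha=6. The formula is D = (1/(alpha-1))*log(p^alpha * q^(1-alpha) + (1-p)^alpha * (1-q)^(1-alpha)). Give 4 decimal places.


Renyi divergence of order alpha between Bernoulli distributions:
D = (1/(alpha-1))*log(p^alpha * q^(1-alpha) + (1-p)^alpha * (1-q)^(1-alpha)).
alpha = 6, p = 0.7, q = 0.6.
p^alpha * q^(1-alpha) = 0.7^6 * 0.6^-5 = 1.512976.
(1-p)^alpha * (1-q)^(1-alpha) = 0.3^6 * 0.4^-5 = 0.071191.
sum = 1.512976 + 0.071191 = 1.584167.
D = (1/5)*log(1.584167) = 0.0920

0.0920


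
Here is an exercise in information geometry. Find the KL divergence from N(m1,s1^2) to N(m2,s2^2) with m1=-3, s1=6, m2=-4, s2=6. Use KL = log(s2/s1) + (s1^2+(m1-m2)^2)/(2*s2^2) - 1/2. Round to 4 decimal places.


KL divergence between normal distributions:
KL = log(s2/s1) + (s1^2 + (m1-m2)^2)/(2*s2^2) - 1/2.
log(6/6) = 0.0.
(6^2 + (-3--4)^2)/(2*6^2) = (36 + 1)/72 = 0.513889.
KL = 0.0 + 0.513889 - 0.5 = 0.0139

0.0139


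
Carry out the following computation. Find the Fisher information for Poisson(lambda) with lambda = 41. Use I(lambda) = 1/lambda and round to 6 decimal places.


Fisher information for Poisson: I(lambda) = 1/lambda.
lambda = 41.
I(lambda) = 1/41 = 0.024390

0.024390


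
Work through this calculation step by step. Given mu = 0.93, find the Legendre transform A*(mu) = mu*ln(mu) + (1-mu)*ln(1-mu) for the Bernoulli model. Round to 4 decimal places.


Legendre transform for Bernoulli:
A*(mu) = mu*log(mu) + (1-mu)*log(1-mu).
mu = 0.93, 1-mu = 0.07.
mu*log(mu) = 0.93*log(0.93) = -0.067491.
(1-mu)*log(1-mu) = 0.07*log(0.07) = -0.186148.
A* = -0.067491 + -0.186148 = -0.2536

-0.2536


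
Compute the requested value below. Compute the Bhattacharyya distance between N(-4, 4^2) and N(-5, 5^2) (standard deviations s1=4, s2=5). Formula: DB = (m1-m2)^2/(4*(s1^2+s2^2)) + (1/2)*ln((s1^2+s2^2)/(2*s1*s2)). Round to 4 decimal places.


Bhattacharyya distance between two Gaussians:
DB = (m1-m2)^2/(4*(s1^2+s2^2)) + (1/2)*ln((s1^2+s2^2)/(2*s1*s2)).
(m1-m2)^2 = (1)^2 = 1.
s1^2+s2^2 = 16 + 25 = 41.
term1 = 1/164 = 0.006098.
term2 = 0.5*ln(41/40.0) = 0.012346.
DB = 0.006098 + 0.012346 = 0.0184

0.0184


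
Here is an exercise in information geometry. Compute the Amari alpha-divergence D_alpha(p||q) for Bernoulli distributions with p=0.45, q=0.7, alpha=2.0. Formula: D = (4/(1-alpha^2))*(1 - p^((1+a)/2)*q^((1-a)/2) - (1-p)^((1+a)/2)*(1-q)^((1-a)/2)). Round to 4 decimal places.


Amari alpha-divergence:
D = (4/(1-alpha^2))*(1 - p^((1+a)/2)*q^((1-a)/2) - (1-p)^((1+a)/2)*(1-q)^((1-a)/2)).
alpha = 2.0, p = 0.45, q = 0.7.
e1 = (1+alpha)/2 = 1.5, e2 = (1-alpha)/2 = -0.5.
t1 = p^e1 * q^e2 = 0.45^1.5 * 0.7^-0.5 = 0.360803.
t2 = (1-p)^e1 * (1-q)^e2 = 0.55^1.5 * 0.3^-0.5 = 0.744704.
4/(1-alpha^2) = -1.333333.
D = -1.333333*(1 - 0.360803 - 0.744704) = 0.1407

0.1407


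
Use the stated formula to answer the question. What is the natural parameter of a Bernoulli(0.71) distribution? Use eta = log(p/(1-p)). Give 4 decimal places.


Natural parameter for Bernoulli: eta = log(p/(1-p)).
p = 0.71, 1-p = 0.29.
p/(1-p) = 2.448276.
eta = log(2.448276) = 0.8954

0.8954


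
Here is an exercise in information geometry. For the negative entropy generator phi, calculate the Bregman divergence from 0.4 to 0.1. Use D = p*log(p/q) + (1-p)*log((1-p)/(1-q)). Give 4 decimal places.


Bregman divergence with negative entropy generator:
D = p*log(p/q) + (1-p)*log((1-p)/(1-q)).
p = 0.4, q = 0.1.
p*log(p/q) = 0.4*log(0.4/0.1) = 0.554518.
(1-p)*log((1-p)/(1-q)) = 0.6*log(0.6/0.9) = -0.243279.
D = 0.554518 + -0.243279 = 0.3112

0.3112


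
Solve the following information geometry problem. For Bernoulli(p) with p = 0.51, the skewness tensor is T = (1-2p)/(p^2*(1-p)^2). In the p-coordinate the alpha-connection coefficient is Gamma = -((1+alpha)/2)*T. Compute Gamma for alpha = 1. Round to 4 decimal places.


Skewness (Amari-Chentsov) tensor: T = (1-2p)/(p^2*(1-p)^2).
p = 0.51, 1-2p = -0.02, p^2 = 0.2601, (1-p)^2 = 0.2401.
T = -0.02/(0.2601 * 0.2401) = -0.320256.
In the p-coordinate, Gamma^(alpha) = Gamma^(0) - (alpha/2)*T with Gamma^(0) = (1/2)*g'(p) = -T/2,
so Gamma^(alpha) = -((1+alpha)/2)*T.
alpha = 1, -(1+alpha)/2 = -1.0.
Gamma = -1.0 * -0.320256 = 0.3203

0.3203


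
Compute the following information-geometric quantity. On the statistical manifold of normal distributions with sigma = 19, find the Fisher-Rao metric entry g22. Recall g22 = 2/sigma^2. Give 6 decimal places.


For the 2-parameter normal family, the Fisher metric has:
  g11 = 1/sigma^2, g22 = 2/sigma^2.
sigma = 19, sigma^2 = 361.
g22 = 0.005540

0.005540


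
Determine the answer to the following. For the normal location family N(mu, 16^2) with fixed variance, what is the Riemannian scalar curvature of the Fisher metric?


This family has a single free parameter, so its statistical manifold
is 1-dimensional. The Riemann curvature tensor of any 1-dimensional
Riemannian manifold vanishes identically, so R = 0.

0


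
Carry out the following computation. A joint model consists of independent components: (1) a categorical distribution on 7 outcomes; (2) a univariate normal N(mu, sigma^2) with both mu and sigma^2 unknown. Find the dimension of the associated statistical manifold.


The dimension of a statistical manifold equals the number of free
(independent) real parameters of the model. For a product of independent
blocks the parameter counts add.
- categorical on 7 outcomes (probabilities sum to 1): 7-1 = 6.
- normal (mu, sigma^2): 2.
Total = 6 + 2 = 8.
Dimension = 8

8


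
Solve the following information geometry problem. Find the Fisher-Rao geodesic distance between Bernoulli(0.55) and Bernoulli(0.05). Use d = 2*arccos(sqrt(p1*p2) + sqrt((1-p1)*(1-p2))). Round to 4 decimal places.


Geodesic distance on Bernoulli manifold:
d(p1,p2) = 2*arccos(sqrt(p1*p2) + sqrt((1-p1)*(1-p2))).
sqrt(p1*p2) = sqrt(0.55*0.05) = 0.165831.
sqrt((1-p1)*(1-p2)) = sqrt(0.45*0.95) = 0.653835.
arg = 0.165831 + 0.653835 = 0.819666.
d = 2*arccos(0.819666) = 1.2199

1.2199


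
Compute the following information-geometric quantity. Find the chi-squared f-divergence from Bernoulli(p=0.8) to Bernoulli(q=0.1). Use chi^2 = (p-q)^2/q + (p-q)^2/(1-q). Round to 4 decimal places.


Chi-squared divergence between Bernoulli distributions:
chi^2 = (p-q)^2/q + (p-q)^2/(1-q).
p = 0.8, q = 0.1, p-q = 0.7.
(p-q)^2 = 0.49.
term1 = 0.49/0.1 = 4.9.
term2 = 0.49/0.9 = 0.544444.
chi^2 = 4.9 + 0.544444 = 5.4444

5.4444


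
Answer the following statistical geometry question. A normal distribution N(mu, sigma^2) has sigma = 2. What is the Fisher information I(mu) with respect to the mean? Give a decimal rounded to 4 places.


The Fisher information for the mean of a normal distribution is I(mu) = 1/sigma^2.
sigma = 2, so sigma^2 = 4.
I(mu) = 1/4 = 0.2500

0.2500


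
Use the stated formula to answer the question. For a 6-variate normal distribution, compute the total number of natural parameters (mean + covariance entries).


Exponential family dimension calculation:
For 6-dim MVN: mean has 6 params, covariance has 6*7/2 = 21 unique entries.
Total dim = 6 + 21 = 27.

27


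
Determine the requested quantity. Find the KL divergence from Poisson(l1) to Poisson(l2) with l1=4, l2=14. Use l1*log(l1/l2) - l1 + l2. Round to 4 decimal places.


KL divergence for Poisson:
KL = l1*log(l1/l2) - l1 + l2.
l1 = 4, l2 = 14.
log(4/14) = -1.252763.
l1*log(l1/l2) = 4 * -1.252763 = -5.011052.
KL = -5.011052 - 4 + 14 = 4.9889

4.9889


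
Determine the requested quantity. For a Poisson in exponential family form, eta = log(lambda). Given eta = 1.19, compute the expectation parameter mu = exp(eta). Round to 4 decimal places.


Expectation parameter for Poisson exponential family:
mu = exp(eta).
eta = 1.19.
mu = exp(1.19) = 3.2871

3.2871


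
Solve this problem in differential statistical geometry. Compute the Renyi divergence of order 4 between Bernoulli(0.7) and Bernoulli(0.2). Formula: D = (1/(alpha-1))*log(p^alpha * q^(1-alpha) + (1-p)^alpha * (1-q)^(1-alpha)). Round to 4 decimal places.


Renyi divergence of order alpha between Bernoulli distributions:
D = (1/(alpha-1))*log(p^alpha * q^(1-alpha) + (1-p)^alpha * (1-q)^(1-alpha)).
alpha = 4, p = 0.7, q = 0.2.
p^alpha * q^(1-alpha) = 0.7^4 * 0.2^-3 = 30.0125.
(1-p)^alpha * (1-q)^(1-alpha) = 0.3^4 * 0.8^-3 = 0.01582.
sum = 30.0125 + 0.01582 = 30.02832.
D = (1/3)*log(30.02832) = 1.1340

1.1340


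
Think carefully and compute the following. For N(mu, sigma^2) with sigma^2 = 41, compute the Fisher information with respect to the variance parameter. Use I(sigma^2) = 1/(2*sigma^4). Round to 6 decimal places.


Fisher information for variance: I(sigma^2) = 1/(2*sigma^4).
sigma^2 = 41, so sigma^4 = 1681.
I = 1/(2*1681) = 1/3362 = 0.000297

0.000297


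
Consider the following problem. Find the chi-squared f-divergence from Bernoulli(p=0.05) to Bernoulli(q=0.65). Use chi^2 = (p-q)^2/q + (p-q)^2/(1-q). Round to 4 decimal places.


Chi-squared divergence between Bernoulli distributions:
chi^2 = (p-q)^2/q + (p-q)^2/(1-q).
p = 0.05, q = 0.65, p-q = -0.6.
(p-q)^2 = 0.36.
term1 = 0.36/0.65 = 0.553846.
term2 = 0.36/0.35 = 1.028571.
chi^2 = 0.553846 + 1.028571 = 1.5824

1.5824


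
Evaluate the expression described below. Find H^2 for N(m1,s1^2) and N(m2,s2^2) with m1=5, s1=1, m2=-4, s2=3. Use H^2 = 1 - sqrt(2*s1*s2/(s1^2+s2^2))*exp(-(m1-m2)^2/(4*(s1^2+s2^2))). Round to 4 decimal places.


Squared Hellinger distance for Gaussians:
H^2 = 1 - sqrt(2*s1*s2/(s1^2+s2^2)) * exp(-(m1-m2)^2/(4*(s1^2+s2^2))).
s1^2 = 1, s2^2 = 9, s1^2+s2^2 = 10.
sqrt(2*1*3/(10)) = 0.774597.
(m1-m2)^2 = (9)^2 = 81.
exp(-81/(4*10)) = exp(-2.025) = 0.131994.
H^2 = 1 - 0.774597*0.131994 = 0.8978

0.8978


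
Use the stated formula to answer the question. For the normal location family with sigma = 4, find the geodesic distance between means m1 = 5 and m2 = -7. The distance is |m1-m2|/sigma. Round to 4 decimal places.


On the fixed-variance normal subfamily, geodesic distance = |m1-m2|/sigma.
|5 - -7| = 12.
sigma = 4.
d = 12/4 = 3.0000

3.0000


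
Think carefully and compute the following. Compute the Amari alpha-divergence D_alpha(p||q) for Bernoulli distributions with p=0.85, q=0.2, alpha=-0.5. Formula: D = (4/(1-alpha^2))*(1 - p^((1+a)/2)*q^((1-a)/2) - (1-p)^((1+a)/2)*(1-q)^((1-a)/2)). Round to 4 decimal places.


Amari alpha-divergence:
D = (4/(1-alpha^2))*(1 - p^((1+a)/2)*q^((1-a)/2) - (1-p)^((1+a)/2)*(1-q)^((1-a)/2)).
alpha = -0.5, p = 0.85, q = 0.2.
e1 = (1+alpha)/2 = 0.25, e2 = (1-alpha)/2 = 0.75.
t1 = p^e1 * q^e2 = 0.85^0.25 * 0.2^0.75 = 0.287162.
t2 = (1-p)^e1 * (1-q)^e2 = 0.15^0.25 * 0.8^0.75 = 0.52643.
4/(1-alpha^2) = 5.333333.
D = 5.333333*(1 - 0.287162 - 0.52643) = 0.9942

0.9942


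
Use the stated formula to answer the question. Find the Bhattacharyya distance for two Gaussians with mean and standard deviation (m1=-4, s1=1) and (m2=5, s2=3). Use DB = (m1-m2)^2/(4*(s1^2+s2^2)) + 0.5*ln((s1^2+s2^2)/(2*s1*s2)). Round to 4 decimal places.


Bhattacharyya distance between two Gaussians:
DB = (m1-m2)^2/(4*(s1^2+s2^2)) + (1/2)*ln((s1^2+s2^2)/(2*s1*s2)).
(m1-m2)^2 = (-9)^2 = 81.
s1^2+s2^2 = 1 + 9 = 10.
term1 = 81/40 = 2.025.
term2 = 0.5*ln(10/6.0) = 0.255413.
DB = 2.025 + 0.255413 = 2.2804

2.2804


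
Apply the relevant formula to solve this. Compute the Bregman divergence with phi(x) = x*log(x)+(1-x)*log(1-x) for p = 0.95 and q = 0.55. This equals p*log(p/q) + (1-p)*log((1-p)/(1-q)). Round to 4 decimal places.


Bregman divergence with negative entropy generator:
D = p*log(p/q) + (1-p)*log((1-p)/(1-q)).
p = 0.95, q = 0.55.
p*log(p/q) = 0.95*log(0.95/0.55) = 0.519217.
(1-p)*log((1-p)/(1-q)) = 0.05*log(0.05/0.45) = -0.109861.
D = 0.519217 + -0.109861 = 0.4094

0.4094


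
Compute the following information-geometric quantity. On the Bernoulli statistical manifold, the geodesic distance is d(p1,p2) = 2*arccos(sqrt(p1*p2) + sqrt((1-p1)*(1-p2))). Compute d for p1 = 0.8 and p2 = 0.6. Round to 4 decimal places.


Geodesic distance on Bernoulli manifold:
d(p1,p2) = 2*arccos(sqrt(p1*p2) + sqrt((1-p1)*(1-p2))).
sqrt(p1*p2) = sqrt(0.8*0.6) = 0.69282.
sqrt((1-p1)*(1-p2)) = sqrt(0.2*0.4) = 0.282843.
arg = 0.69282 + 0.282843 = 0.975663.
d = 2*arccos(0.975663) = 0.4421

0.4421


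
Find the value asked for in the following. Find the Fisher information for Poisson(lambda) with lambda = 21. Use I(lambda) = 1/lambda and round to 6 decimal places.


Fisher information for Poisson: I(lambda) = 1/lambda.
lambda = 21.
I(lambda) = 1/21 = 0.047619

0.047619


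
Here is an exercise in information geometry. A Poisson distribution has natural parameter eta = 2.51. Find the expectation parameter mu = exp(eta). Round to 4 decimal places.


Expectation parameter for Poisson exponential family:
mu = exp(eta).
eta = 2.51.
mu = exp(2.51) = 12.3049

12.3049


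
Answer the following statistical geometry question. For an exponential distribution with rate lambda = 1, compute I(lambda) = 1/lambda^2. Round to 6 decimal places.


Fisher information for exponential: I(lambda) = 1/lambda^2.
lambda = 1, lambda^2 = 1.
I = 1/1 = 1.000000

1.000000


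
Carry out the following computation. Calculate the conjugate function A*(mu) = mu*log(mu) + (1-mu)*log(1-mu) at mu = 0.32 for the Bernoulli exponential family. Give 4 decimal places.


Legendre transform for Bernoulli:
A*(mu) = mu*log(mu) + (1-mu)*log(1-mu).
mu = 0.32, 1-mu = 0.68.
mu*log(mu) = 0.32*log(0.32) = -0.364619.
(1-mu)*log(1-mu) = 0.68*log(0.68) = -0.26225.
A* = -0.364619 + -0.26225 = -0.6269

-0.6269


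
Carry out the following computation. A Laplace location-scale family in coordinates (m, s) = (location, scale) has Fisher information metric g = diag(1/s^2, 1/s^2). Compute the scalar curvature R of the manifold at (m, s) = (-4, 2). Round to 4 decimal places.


The metric has the form g = (A dm^2 + B ds^2)/s^2 with A = 1, B = 1.
Substitute u = sqrt(A/B)*m: g = B*(du^2 + ds^2)/s^2, i.e. B times the
Poincare upper half-plane metric, which has constant Gaussian curvature -1.
Scaling a 2D metric by a constant c divides the Gaussian curvature by c,
so K = -1/B = -1/(1) = -1.0000 everywhere (the point (m, s) = (-4, 2) is irrelevant:
the curvature is constant).
Scalar curvature in dimension 2: R = 2K = -2/(1) = -2.0000.

-2.0000


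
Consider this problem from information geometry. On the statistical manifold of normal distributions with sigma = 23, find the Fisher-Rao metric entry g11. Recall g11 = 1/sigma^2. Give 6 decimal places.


For the 2-parameter normal family, the Fisher metric has:
  g11 = 1/sigma^2, g22 = 2/sigma^2.
sigma = 23, sigma^2 = 529.
g11 = 0.001890

0.001890


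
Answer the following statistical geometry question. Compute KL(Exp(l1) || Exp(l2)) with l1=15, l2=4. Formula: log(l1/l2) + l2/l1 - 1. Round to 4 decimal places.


KL divergence for exponential family:
KL = log(l1/l2) + l2/l1 - 1.
log(15/4) = 1.321756.
4/15 = 0.266667.
KL = 1.321756 + 0.266667 - 1 = 0.5884

0.5884


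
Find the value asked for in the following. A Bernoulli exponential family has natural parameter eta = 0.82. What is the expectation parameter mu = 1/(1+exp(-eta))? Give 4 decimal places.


Dual coordinate (expectation parameter) for Bernoulli:
mu = 1/(1+exp(-eta)).
eta = 0.82.
exp(-eta) = exp(-0.82) = 0.440432.
mu = 1/(1+0.440432) = 0.6942

0.6942


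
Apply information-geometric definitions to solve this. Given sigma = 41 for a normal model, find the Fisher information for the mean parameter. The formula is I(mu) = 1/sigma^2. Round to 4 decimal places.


The Fisher information for the mean of a normal distribution is I(mu) = 1/sigma^2.
sigma = 41, so sigma^2 = 1681.
I(mu) = 1/1681 = 0.0006

0.0006


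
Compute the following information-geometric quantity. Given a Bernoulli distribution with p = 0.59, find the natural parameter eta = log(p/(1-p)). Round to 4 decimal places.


Natural parameter for Bernoulli: eta = log(p/(1-p)).
p = 0.59, 1-p = 0.41.
p/(1-p) = 1.439024.
eta = log(1.439024) = 0.3640

0.3640


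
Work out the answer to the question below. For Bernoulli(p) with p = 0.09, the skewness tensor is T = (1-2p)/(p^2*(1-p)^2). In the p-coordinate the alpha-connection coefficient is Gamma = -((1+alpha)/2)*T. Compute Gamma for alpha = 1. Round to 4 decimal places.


Skewness (Amari-Chentsov) tensor: T = (1-2p)/(p^2*(1-p)^2).
p = 0.09, 1-2p = 0.82, p^2 = 0.0081, (1-p)^2 = 0.8281.
T = 0.82/(0.0081 * 0.8281) = 122.249206.
In the p-coordinate, Gamma^(alpha) = Gamma^(0) - (alpha/2)*T with Gamma^(0) = (1/2)*g'(p) = -T/2,
so Gamma^(alpha) = -((1+alpha)/2)*T.
alpha = 1, -(1+alpha)/2 = -1.0.
Gamma = -1.0 * 122.249206 = -122.2492

-122.2492


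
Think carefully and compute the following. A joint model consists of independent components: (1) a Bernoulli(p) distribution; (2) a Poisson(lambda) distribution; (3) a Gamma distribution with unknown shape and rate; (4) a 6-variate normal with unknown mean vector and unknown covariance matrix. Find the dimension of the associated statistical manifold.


The dimension of a statistical manifold equals the number of free
(independent) real parameters of the model. For a product of independent
blocks the parameter counts add.
- Bernoulli (p): 1.
- Poisson (lambda): 1.
- Gamma (shape, rate): 2.
- 6-variate normal: 6 (mean) + 6*7/2 = 21 (symmetric covariance) = 27.
Total = 1 + 1 + 2 + 27 = 31.
Dimension = 31

31


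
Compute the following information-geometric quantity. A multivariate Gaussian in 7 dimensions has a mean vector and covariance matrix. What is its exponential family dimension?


Exponential family dimension calculation:
For 7-dim MVN: mean has 7 params, covariance has 7*8/2 = 28 unique entries.
Total dim = 7 + 28 = 35.

35


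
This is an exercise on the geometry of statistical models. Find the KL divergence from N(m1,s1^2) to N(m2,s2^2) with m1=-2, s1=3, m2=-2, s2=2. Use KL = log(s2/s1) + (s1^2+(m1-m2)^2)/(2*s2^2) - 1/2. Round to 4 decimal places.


KL divergence between normal distributions:
KL = log(s2/s1) + (s1^2 + (m1-m2)^2)/(2*s2^2) - 1/2.
log(2/3) = -0.405465.
(3^2 + (-2--2)^2)/(2*2^2) = (9 + 0)/8 = 1.125.
KL = -0.405465 + 1.125 - 0.5 = 0.2195

0.2195


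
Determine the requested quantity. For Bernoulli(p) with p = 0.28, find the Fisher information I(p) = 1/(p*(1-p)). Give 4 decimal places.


For Bernoulli(p), Fisher information is I(p) = 1/(p*(1-p)).
p = 0.28, 1-p = 0.72.
p*(1-p) = 0.2016.
I(p) = 1/0.2016 = 4.9603

4.9603


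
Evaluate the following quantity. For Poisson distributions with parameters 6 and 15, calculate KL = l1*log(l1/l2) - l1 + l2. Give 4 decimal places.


KL divergence for Poisson:
KL = l1*log(l1/l2) - l1 + l2.
l1 = 6, l2 = 15.
log(6/15) = -0.916291.
l1*log(l1/l2) = 6 * -0.916291 = -5.497744.
KL = -5.497744 - 6 + 15 = 3.5023

3.5023


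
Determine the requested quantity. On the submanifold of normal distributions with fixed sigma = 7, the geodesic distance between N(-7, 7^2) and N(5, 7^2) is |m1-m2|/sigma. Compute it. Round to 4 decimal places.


On the fixed-variance normal subfamily, geodesic distance = |m1-m2|/sigma.
|-7 - 5| = 12.
sigma = 7.
d = 12/7 = 1.7143

1.7143


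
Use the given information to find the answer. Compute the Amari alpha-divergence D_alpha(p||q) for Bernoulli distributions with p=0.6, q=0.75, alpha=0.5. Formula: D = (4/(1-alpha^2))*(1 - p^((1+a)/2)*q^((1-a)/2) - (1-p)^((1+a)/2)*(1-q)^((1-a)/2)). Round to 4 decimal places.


Amari alpha-divergence:
D = (4/(1-alpha^2))*(1 - p^((1+a)/2)*q^((1-a)/2) - (1-p)^((1+a)/2)*(1-q)^((1-a)/2)).
alpha = 0.5, p = 0.6, q = 0.75.
e1 = (1+alpha)/2 = 0.75, e2 = (1-alpha)/2 = 0.25.
t1 = p^e1 * q^e2 = 0.6^0.75 * 0.75^0.25 = 0.634423.
t2 = (1-p)^e1 * (1-q)^e2 = 0.4^0.75 * 0.25^0.25 = 0.355656.
4/(1-alpha^2) = 5.333333.
D = 5.333333*(1 - 0.634423 - 0.355656) = 0.0529

0.0529


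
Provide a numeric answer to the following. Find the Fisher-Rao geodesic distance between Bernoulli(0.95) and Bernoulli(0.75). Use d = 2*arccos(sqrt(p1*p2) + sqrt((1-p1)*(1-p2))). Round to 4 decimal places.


Geodesic distance on Bernoulli manifold:
d(p1,p2) = 2*arccos(sqrt(p1*p2) + sqrt((1-p1)*(1-p2))).
sqrt(p1*p2) = sqrt(0.95*0.75) = 0.844097.
sqrt((1-p1)*(1-p2)) = sqrt(0.05*0.25) = 0.111803.
arg = 0.844097 + 0.111803 = 0.955901.
d = 2*arccos(0.955901) = 0.5962

0.5962


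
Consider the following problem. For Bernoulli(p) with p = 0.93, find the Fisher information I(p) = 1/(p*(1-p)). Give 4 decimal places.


For Bernoulli(p), Fisher information is I(p) = 1/(p*(1-p)).
p = 0.93, 1-p = 0.07.
p*(1-p) = 0.0651.
I(p) = 1/0.0651 = 15.3610

15.3610


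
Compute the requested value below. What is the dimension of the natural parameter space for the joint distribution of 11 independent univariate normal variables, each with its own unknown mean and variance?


Exponential family dimension calculation:
Each univariate normal has two natural parameters (mu/sigma^2 and -1/(2 sigma^2)).
With 11 independent components, dim = 2 * 11 = 22.

22


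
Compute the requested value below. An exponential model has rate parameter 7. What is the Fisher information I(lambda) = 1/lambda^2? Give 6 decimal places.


Fisher information for exponential: I(lambda) = 1/lambda^2.
lambda = 7, lambda^2 = 49.
I = 1/49 = 0.020408

0.020408


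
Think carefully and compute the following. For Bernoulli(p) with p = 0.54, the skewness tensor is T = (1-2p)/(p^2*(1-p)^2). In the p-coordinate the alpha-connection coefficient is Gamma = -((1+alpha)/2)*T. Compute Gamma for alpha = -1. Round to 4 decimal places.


Skewness (Amari-Chentsov) tensor: T = (1-2p)/(p^2*(1-p)^2).
p = 0.54, 1-2p = -0.08, p^2 = 0.2916, (1-p)^2 = 0.2116.
T = -0.08/(0.2916 * 0.2116) = -1.296543.
In the p-coordinate, Gamma^(alpha) = Gamma^(0) - (alpha/2)*T with Gamma^(0) = (1/2)*g'(p) = -T/2,
so Gamma^(alpha) = -((1+alpha)/2)*T.
alpha = -1, -(1+alpha)/2 = 0.0.
Gamma = 0.0 * -1.296543 = 0.0000

0.0000


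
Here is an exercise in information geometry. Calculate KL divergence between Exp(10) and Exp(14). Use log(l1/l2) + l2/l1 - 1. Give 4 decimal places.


KL divergence for exponential family:
KL = log(l1/l2) + l2/l1 - 1.
log(10/14) = -0.336472.
14/10 = 1.4.
KL = -0.336472 + 1.4 - 1 = 0.0635

0.0635


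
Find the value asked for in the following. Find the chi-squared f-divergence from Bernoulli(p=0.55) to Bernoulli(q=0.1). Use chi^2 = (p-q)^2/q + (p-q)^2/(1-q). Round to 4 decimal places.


Chi-squared divergence between Bernoulli distributions:
chi^2 = (p-q)^2/q + (p-q)^2/(1-q).
p = 0.55, q = 0.1, p-q = 0.45.
(p-q)^2 = 0.2025.
term1 = 0.2025/0.1 = 2.025.
term2 = 0.2025/0.9 = 0.225.
chi^2 = 2.025 + 0.225 = 2.2500

2.2500


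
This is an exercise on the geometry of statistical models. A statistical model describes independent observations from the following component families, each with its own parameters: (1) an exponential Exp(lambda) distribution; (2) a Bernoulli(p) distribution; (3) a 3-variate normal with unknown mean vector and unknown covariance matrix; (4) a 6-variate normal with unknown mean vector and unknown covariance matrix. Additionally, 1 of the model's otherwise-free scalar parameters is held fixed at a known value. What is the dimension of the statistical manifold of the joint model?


The dimension of a statistical manifold equals the number of free
(independent) real parameters of the model. For a product of independent
blocks the parameter counts add.
- exponential (lambda): 1.
- Bernoulli (p): 1.
- 3-variate normal: 3 (mean) + 3*4/2 = 6 (symmetric covariance) = 9.
- 6-variate normal: 6 (mean) + 6*7/2 = 21 (symmetric covariance) = 27.
Total = 1 + 1 + 9 + 27 = 38.
1 parameter(s) fixed at known values: 38 - 1 = 37.
Dimension = 37

37


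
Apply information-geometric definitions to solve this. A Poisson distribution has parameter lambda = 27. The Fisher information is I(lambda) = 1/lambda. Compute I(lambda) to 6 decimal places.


Fisher information for Poisson: I(lambda) = 1/lambda.
lambda = 27.
I(lambda) = 1/27 = 0.037037

0.037037


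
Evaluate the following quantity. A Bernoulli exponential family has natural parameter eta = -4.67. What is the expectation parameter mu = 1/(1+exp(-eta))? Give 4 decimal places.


Dual coordinate (expectation parameter) for Bernoulli:
mu = 1/(1+exp(-eta)).
eta = -4.67.
exp(-eta) = exp(4.67) = 106.697742.
mu = 1/(1+106.697742) = 0.0093

0.0093


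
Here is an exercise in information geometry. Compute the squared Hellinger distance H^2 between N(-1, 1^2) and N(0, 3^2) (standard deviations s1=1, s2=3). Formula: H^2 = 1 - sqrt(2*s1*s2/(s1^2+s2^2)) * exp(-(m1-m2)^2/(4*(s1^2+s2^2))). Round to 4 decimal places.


Squared Hellinger distance for Gaussians:
H^2 = 1 - sqrt(2*s1*s2/(s1^2+s2^2)) * exp(-(m1-m2)^2/(4*(s1^2+s2^2))).
s1^2 = 1, s2^2 = 9, s1^2+s2^2 = 10.
sqrt(2*1*3/(10)) = 0.774597.
(m1-m2)^2 = (-1)^2 = 1.
exp(-1/(4*10)) = exp(-0.025) = 0.97531.
H^2 = 1 - 0.774597*0.97531 = 0.2445

0.2445


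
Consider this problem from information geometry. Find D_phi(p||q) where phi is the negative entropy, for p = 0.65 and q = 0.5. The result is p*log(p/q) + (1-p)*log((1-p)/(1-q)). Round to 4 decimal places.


Bregman divergence with negative entropy generator:
D = p*log(p/q) + (1-p)*log((1-p)/(1-q)).
p = 0.65, q = 0.5.
p*log(p/q) = 0.65*log(0.65/0.5) = 0.170537.
(1-p)*log((1-p)/(1-q)) = 0.35*log(0.35/0.5) = -0.124836.
D = 0.170537 + -0.124836 = 0.0457

0.0457


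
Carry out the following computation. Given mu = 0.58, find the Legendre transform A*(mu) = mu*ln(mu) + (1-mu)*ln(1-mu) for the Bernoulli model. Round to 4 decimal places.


Legendre transform for Bernoulli:
A*(mu) = mu*log(mu) + (1-mu)*log(1-mu).
mu = 0.58, 1-mu = 0.42.
mu*log(mu) = 0.58*log(0.58) = -0.315942.
(1-mu)*log(1-mu) = 0.42*log(0.42) = -0.36435.
A* = -0.315942 + -0.36435 = -0.6803

-0.6803


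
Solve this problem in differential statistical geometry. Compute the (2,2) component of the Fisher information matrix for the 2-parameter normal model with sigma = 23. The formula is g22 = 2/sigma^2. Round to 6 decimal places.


For the 2-parameter normal family, the Fisher metric has:
  g11 = 1/sigma^2, g22 = 2/sigma^2.
sigma = 23, sigma^2 = 529.
g22 = 0.003781

0.003781


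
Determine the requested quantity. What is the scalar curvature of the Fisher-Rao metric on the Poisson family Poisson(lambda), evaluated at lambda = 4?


This family has a single free parameter, so its statistical manifold
is 1-dimensional. The Riemann curvature tensor of any 1-dimensional
Riemannian manifold vanishes identically, so R = 0.

0


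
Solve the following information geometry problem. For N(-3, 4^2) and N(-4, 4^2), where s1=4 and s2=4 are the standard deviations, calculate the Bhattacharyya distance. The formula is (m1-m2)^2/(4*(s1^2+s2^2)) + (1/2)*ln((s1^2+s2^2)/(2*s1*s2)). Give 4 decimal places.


Bhattacharyya distance between two Gaussians:
DB = (m1-m2)^2/(4*(s1^2+s2^2)) + (1/2)*ln((s1^2+s2^2)/(2*s1*s2)).
(m1-m2)^2 = (1)^2 = 1.
s1^2+s2^2 = 16 + 16 = 32.
term1 = 1/128 = 0.007812.
term2 = 0.5*ln(32/32.0) = 0.0.
DB = 0.007812 + 0.0 = 0.0078

0.0078


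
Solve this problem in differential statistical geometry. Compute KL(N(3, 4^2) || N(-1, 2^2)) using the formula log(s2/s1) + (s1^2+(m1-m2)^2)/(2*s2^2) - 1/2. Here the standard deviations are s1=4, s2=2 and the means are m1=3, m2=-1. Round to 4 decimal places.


KL divergence between normal distributions:
KL = log(s2/s1) + (s1^2 + (m1-m2)^2)/(2*s2^2) - 1/2.
log(2/4) = -0.693147.
(4^2 + (3--1)^2)/(2*2^2) = (16 + 16)/8 = 4.0.
KL = -0.693147 + 4.0 - 0.5 = 2.8069

2.8069


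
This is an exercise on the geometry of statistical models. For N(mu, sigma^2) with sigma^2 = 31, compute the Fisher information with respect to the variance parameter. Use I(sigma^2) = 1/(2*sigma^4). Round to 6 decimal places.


Fisher information for variance: I(sigma^2) = 1/(2*sigma^4).
sigma^2 = 31, so sigma^4 = 961.
I = 1/(2*961) = 1/1922 = 0.000520

0.000520


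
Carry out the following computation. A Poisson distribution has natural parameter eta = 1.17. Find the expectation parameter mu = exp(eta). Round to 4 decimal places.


Expectation parameter for Poisson exponential family:
mu = exp(eta).
eta = 1.17.
mu = exp(1.17) = 3.2220

3.2220


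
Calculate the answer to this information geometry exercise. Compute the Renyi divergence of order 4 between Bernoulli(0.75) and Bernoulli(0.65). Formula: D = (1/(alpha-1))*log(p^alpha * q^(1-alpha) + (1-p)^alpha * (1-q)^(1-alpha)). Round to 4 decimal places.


Renyi divergence of order alpha between Bernoulli distributions:
D = (1/(alpha-1))*log(p^alpha * q^(1-alpha) + (1-p)^alpha * (1-q)^(1-alpha)).
alpha = 4, p = 0.75, q = 0.65.
p^alpha * q^(1-alpha) = 0.75^4 * 0.65^-3 = 1.152139.
(1-p)^alpha * (1-q)^(1-alpha) = 0.25^4 * 0.35^-3 = 0.091108.
sum = 1.152139 + 0.091108 = 1.243247.
D = (1/3)*log(1.243247) = 0.0726

0.0726


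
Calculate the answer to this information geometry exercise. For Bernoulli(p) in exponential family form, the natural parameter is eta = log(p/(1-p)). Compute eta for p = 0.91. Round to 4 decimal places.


Natural parameter for Bernoulli: eta = log(p/(1-p)).
p = 0.91, 1-p = 0.09.
p/(1-p) = 10.111111.
eta = log(10.111111) = 2.3136

2.3136


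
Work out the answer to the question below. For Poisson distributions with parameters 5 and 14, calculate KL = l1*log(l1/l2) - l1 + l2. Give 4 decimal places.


KL divergence for Poisson:
KL = l1*log(l1/l2) - l1 + l2.
l1 = 5, l2 = 14.
log(5/14) = -1.029619.
l1*log(l1/l2) = 5 * -1.029619 = -5.148097.
KL = -5.148097 - 5 + 14 = 3.8519

3.8519


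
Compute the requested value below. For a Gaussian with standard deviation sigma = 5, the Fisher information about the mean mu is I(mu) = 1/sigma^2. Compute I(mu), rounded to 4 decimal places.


The Fisher information for the mean of a normal distribution is I(mu) = 1/sigma^2.
sigma = 5, so sigma^2 = 25.
I(mu) = 1/25 = 0.0400

0.0400


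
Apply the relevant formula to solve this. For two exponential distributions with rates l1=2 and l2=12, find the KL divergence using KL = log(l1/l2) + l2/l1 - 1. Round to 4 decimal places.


KL divergence for exponential family:
KL = log(l1/l2) + l2/l1 - 1.
log(2/12) = -1.791759.
12/2 = 6.0.
KL = -1.791759 + 6.0 - 1 = 3.2082

3.2082


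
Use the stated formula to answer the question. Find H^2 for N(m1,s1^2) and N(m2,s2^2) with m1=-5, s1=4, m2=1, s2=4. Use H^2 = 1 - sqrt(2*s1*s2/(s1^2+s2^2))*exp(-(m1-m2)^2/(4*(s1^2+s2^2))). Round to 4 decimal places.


Squared Hellinger distance for Gaussians:
H^2 = 1 - sqrt(2*s1*s2/(s1^2+s2^2)) * exp(-(m1-m2)^2/(4*(s1^2+s2^2))).
s1^2 = 16, s2^2 = 16, s1^2+s2^2 = 32.
sqrt(2*4*4/(32)) = 1.0.
(m1-m2)^2 = (-6)^2 = 36.
exp(-36/(4*32)) = exp(-0.28125) = 0.75484.
H^2 = 1 - 1.0*0.75484 = 0.2452

0.2452
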